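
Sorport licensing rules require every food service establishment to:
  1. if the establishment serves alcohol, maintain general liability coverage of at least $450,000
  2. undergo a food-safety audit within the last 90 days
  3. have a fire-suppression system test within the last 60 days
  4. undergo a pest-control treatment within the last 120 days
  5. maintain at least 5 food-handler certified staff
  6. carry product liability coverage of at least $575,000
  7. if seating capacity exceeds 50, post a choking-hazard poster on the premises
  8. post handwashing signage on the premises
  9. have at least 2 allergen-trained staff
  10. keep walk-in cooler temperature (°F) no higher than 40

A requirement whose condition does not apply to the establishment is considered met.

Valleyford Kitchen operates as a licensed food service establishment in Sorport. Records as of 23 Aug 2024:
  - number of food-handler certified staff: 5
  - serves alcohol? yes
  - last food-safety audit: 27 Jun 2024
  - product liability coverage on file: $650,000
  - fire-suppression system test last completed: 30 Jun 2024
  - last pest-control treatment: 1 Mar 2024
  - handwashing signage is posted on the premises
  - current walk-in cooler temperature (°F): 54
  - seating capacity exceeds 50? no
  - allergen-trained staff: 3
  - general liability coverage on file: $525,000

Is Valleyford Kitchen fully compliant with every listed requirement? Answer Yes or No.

1. condition 'serves alcohol' holds; general liability coverage $525,000 ≥ $450,000 → met
2. food-safety audit 57 days ago vs limit 90 → met
3. fire-suppression system test 54 days ago vs limit 60 → met
4. pest-control treatment 175 days ago vs limit 120 → not met
5. food-handler certified staff 5 ≥ 5 → met
6. product liability coverage $650,000 ≥ $575,000 → met
7. condition 'seating capacity exceeds 50' does not hold → requirement n/a → met
8. handwashing signage present → met
9. allergen-trained staff 3 ≥ 2 → met
10. walk-in cooler temperature (°F) 54 > 40 → not met
Not met: 4, 10

No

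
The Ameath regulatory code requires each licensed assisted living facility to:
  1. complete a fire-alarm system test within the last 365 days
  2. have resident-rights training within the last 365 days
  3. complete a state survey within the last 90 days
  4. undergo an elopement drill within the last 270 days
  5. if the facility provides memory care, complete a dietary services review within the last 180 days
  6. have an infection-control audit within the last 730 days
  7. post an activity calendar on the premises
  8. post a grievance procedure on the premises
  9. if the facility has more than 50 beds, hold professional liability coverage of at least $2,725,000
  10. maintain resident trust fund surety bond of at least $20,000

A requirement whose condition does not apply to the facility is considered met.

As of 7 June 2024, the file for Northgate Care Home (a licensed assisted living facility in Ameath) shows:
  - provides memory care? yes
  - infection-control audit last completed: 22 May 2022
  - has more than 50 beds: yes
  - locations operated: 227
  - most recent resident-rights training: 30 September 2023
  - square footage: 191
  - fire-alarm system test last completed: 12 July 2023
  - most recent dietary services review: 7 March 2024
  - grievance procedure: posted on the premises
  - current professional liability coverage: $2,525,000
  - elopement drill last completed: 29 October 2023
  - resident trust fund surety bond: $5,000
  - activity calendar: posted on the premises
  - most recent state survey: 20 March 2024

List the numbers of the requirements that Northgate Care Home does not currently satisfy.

6, 9, 10

1. fire-alarm system test 331 days ago vs limit 365 → met
2. resident-rights training 251 days ago vs limit 365 → met
3. state survey 79 days ago vs limit 90 → met
4. elopement drill 222 days ago vs limit 270 → met
5. condition 'provides memory care' holds; dietary services review 92 days ago vs limit 180 → met
6. infection-control audit 747 days ago vs limit 730 → not met
7. activity calendar present → met
8. grievance procedure present → met
9. condition 'has more than 50 beds' holds; professional liability coverage $2,525,000 < $2,725,000 → not met
10. resident trust fund surety bond $5,000 < $20,000 → not met
Not met: 6, 9, 10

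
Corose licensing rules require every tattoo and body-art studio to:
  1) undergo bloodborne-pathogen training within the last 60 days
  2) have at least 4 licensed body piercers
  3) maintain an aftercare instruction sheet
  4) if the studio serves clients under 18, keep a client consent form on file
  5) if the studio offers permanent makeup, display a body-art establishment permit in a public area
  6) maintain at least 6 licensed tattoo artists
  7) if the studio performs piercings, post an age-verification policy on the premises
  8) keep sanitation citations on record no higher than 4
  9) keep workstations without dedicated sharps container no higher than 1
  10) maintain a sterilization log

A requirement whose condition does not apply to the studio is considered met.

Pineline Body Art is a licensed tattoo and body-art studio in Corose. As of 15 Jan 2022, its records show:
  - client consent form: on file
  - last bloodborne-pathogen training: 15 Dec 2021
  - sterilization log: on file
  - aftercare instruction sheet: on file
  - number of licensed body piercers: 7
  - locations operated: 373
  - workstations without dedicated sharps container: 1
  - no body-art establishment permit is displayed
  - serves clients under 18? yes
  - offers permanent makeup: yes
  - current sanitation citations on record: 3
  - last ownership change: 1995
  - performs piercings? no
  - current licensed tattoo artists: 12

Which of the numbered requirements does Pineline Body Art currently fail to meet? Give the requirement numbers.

5

1. bloodborne-pathogen training 31 days ago vs limit 60 → met
2. licensed body piercers 7 ≥ 4 → met
3. aftercare instruction sheet present → met
4. condition 'serves clients under 18' holds; client consent form present → met
5. condition 'offers permanent makeup' holds; body-art establishment permit absent → not met
6. licensed tattoo artists 12 ≥ 6 → met
7. condition 'performs piercings' does not hold → requirement n/a → met
8. sanitation citations on record 3 ≤ 4 → met
9. workstations without dedicated sharps container 1 ≤ 1 → met
10. sterilization log present → met
Not met: 5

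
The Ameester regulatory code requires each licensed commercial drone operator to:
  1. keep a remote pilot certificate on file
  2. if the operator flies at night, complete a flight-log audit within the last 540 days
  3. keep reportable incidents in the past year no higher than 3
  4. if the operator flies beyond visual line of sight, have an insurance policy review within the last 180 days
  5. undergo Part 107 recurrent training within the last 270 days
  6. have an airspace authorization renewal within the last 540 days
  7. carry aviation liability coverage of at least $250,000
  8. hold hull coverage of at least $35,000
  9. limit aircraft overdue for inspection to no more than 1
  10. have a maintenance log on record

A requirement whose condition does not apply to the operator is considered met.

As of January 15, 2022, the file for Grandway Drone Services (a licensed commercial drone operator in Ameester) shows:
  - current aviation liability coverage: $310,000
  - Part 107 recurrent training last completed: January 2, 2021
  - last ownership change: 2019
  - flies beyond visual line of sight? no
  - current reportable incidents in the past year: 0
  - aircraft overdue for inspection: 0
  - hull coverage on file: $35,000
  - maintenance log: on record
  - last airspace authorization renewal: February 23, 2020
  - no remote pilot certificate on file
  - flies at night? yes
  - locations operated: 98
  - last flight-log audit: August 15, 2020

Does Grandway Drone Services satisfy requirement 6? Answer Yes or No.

No

6. airspace authorization renewal 692 days ago vs limit 540 → not met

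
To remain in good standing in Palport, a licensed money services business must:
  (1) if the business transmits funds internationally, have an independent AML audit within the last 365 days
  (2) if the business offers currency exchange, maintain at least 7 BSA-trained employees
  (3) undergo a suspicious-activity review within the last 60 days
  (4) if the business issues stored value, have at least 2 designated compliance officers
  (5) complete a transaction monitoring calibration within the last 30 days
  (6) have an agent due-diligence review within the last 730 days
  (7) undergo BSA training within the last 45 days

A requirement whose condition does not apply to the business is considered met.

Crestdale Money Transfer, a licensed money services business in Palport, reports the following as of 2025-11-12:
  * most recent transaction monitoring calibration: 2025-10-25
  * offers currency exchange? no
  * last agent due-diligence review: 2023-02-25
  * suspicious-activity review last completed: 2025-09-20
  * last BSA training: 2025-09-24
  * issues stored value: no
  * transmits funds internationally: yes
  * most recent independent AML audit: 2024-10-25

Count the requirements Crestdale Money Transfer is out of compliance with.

1. condition 'transmits funds internationally' holds; independent AML audit 383 days ago vs limit 365 → not met
2. condition 'offers currency exchange' does not hold → requirement n/a → met
3. suspicious-activity review 53 days ago vs limit 60 → met
4. condition 'issues stored value' does not hold → requirement n/a → met
5. transaction monitoring calibration 18 days ago vs limit 30 → met
6. agent due-diligence review 991 days ago vs limit 730 → not met
7. BSA training 49 days ago vs limit 45 → not met
Not met: 3 of 7

3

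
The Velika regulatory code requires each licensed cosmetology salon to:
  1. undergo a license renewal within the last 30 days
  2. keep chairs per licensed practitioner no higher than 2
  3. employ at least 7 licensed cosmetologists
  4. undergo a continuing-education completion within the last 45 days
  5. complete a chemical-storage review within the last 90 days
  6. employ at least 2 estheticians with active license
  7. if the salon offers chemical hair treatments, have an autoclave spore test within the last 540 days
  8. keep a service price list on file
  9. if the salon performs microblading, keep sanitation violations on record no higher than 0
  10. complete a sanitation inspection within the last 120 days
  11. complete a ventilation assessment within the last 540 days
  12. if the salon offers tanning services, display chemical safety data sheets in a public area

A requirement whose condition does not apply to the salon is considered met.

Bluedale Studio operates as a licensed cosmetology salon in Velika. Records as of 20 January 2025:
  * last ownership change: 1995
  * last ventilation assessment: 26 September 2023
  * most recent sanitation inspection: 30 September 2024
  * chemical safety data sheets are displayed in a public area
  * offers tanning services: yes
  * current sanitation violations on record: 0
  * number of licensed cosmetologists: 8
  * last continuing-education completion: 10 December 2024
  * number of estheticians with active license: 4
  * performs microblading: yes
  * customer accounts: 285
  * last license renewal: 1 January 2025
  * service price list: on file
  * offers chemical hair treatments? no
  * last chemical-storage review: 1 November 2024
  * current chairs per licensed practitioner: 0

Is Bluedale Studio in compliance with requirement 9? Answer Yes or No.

Yes

9. condition 'performs microblading' holds; sanitation violations on record 0 ≤ 0 → met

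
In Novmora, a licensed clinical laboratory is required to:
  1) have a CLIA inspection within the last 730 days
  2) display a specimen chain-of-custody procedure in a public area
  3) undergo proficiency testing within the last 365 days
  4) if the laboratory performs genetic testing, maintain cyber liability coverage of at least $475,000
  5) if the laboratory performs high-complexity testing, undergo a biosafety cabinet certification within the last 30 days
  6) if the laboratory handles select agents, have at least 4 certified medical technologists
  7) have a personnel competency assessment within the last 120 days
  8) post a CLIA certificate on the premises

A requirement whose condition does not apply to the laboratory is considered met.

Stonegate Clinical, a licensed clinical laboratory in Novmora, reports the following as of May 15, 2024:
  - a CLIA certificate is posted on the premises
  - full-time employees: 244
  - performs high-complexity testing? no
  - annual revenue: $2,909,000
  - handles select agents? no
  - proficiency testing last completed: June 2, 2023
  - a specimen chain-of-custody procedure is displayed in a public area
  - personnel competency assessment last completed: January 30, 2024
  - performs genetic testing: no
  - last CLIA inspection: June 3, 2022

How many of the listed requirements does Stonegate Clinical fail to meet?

0

1. CLIA inspection 712 days ago vs limit 730 → met
2. specimen chain-of-custody procedure present → met
3. proficiency testing 348 days ago vs limit 365 → met
4. condition 'performs genetic testing' does not hold → requirement n/a → met
5. condition 'performs high-complexity testing' does not hold → requirement n/a → met
6. condition 'handles select agents' does not hold → requirement n/a → met
7. personnel competency assessment 106 days ago vs limit 120 → met
8. CLIA certificate present → met
Not met: 0 of 8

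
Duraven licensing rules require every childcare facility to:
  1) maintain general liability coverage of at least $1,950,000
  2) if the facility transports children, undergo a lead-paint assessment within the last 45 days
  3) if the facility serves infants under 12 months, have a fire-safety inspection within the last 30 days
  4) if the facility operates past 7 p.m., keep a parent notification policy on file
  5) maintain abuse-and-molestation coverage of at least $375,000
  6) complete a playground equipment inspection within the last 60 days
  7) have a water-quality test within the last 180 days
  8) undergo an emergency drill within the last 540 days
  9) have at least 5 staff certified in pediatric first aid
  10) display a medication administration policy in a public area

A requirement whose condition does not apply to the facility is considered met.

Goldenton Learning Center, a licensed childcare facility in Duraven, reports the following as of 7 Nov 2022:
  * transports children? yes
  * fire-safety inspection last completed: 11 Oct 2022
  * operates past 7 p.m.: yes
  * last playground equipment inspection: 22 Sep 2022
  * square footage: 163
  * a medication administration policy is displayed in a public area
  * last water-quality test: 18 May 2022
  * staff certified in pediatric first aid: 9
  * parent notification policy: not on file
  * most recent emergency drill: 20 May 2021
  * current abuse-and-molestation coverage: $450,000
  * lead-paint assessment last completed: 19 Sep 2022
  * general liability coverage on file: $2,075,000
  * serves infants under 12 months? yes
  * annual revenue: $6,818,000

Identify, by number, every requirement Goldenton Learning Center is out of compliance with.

2, 4

1. general liability coverage $2,075,000 ≥ $1,950,000 → met
2. condition 'transports children' holds; lead-paint assessment 49 days ago vs limit 45 → not met
3. condition 'serves infants under 12 months' holds; fire-safety inspection 27 days ago vs limit 30 → met
4. condition 'operates past 7 p.m.' holds; parent notification policy absent → not met
5. abuse-and-molestation coverage $450,000 ≥ $375,000 → met
6. playground equipment inspection 46 days ago vs limit 60 → met
7. water-quality test 173 days ago vs limit 180 → met
8. emergency drill 536 days ago vs limit 540 → met
9. staff certified in pediatric first aid 9 ≥ 5 → met
10. medication administration policy present → met
Not met: 2, 4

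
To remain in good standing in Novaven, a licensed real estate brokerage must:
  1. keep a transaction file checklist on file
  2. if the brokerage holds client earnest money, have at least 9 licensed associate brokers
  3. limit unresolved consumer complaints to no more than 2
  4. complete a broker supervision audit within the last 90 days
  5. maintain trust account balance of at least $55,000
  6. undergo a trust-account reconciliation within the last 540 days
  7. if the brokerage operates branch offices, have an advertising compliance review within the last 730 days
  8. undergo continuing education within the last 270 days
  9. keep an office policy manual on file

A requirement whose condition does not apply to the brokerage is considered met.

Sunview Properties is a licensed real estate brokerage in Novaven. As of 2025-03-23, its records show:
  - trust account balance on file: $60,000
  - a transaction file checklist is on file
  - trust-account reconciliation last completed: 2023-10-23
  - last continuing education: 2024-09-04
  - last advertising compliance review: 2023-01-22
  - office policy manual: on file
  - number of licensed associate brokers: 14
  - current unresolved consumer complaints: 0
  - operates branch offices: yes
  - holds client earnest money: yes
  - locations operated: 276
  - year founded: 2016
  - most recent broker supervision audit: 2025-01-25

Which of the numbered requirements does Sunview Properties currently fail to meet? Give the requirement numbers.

1. transaction file checklist present → met
2. condition 'holds client earnest money' holds; licensed associate brokers 14 ≥ 9 → met
3. unresolved consumer complaints 0 ≤ 2 → met
4. broker supervision audit 57 days ago vs limit 90 → met
5. trust account balance $60,000 ≥ $55,000 → met
6. trust-account reconciliation 517 days ago vs limit 540 → met
7. condition 'operates branch offices' holds; advertising compliance review 791 days ago vs limit 730 → not met
8. continuing education 200 days ago vs limit 270 → met
9. office policy manual present → met
Not met: 7

7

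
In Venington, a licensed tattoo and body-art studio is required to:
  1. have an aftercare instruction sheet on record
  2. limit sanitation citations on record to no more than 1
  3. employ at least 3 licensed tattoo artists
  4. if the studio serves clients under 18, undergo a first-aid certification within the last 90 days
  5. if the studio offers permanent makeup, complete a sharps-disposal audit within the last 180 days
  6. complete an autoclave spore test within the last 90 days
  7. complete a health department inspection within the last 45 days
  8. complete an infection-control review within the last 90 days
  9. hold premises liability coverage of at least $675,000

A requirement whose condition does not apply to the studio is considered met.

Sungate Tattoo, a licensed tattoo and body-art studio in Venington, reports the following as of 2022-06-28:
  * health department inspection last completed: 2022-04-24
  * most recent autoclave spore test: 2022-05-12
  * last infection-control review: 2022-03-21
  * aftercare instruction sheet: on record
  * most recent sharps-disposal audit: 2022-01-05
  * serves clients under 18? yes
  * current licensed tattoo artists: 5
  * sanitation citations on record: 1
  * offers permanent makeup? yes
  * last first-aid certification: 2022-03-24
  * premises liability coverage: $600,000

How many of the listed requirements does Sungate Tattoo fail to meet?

1. aftercare instruction sheet present → met
2. sanitation citations on record 1 ≤ 1 → met
3. licensed tattoo artists 5 ≥ 3 → met
4. condition 'serves clients under 18' holds; first-aid certification 96 days ago vs limit 90 → not met
5. condition 'offers permanent makeup' holds; sharps-disposal audit 174 days ago vs limit 180 → met
6. autoclave spore test 47 days ago vs limit 90 → met
7. health department inspection 65 days ago vs limit 45 → not met
8. infection-control review 99 days ago vs limit 90 → not met
9. premises liability coverage $600,000 < $675,000 → not met
Not met: 4 of 9

4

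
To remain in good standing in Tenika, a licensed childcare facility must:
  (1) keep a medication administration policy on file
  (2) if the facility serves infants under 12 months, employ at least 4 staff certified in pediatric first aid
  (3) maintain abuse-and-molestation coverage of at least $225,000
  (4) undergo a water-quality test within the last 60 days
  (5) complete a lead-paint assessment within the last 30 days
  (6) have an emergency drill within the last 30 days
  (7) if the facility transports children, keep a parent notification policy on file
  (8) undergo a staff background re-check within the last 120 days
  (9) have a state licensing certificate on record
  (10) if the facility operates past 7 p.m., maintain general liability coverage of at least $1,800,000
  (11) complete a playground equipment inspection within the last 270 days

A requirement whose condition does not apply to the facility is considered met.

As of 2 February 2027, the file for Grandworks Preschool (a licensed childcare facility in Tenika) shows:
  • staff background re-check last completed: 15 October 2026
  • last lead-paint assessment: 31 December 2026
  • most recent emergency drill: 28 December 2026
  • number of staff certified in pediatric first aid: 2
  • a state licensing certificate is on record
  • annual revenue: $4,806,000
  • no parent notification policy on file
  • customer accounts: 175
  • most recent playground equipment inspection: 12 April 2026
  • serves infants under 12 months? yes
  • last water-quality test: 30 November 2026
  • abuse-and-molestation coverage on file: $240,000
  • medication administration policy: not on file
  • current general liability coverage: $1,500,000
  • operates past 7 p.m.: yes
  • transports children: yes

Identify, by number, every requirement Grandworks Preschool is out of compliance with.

1. medication administration policy absent → not met
2. condition 'serves infants under 12 months' holds; staff certified in pediatric first aid 2 < 4 → not met
3. abuse-and-molestation coverage $240,000 ≥ $225,000 → met
4. water-quality test 64 days ago vs limit 60 → not met
5. lead-paint assessment 33 days ago vs limit 30 → not met
6. emergency drill 36 days ago vs limit 30 → not met
7. condition 'transports children' holds; parent notification policy absent → not met
8. staff background re-check 110 days ago vs limit 120 → met
9. state licensing certificate present → met
10. condition 'operates past 7 p.m.' holds; general liability coverage $1,500,000 < $1,800,000 → not met
11. playground equipment inspection 296 days ago vs limit 270 → not met
Not met: 1, 2, 4, 5, 6, 7, 10, 11

1, 2, 4, 5, 6, 7, 10, 11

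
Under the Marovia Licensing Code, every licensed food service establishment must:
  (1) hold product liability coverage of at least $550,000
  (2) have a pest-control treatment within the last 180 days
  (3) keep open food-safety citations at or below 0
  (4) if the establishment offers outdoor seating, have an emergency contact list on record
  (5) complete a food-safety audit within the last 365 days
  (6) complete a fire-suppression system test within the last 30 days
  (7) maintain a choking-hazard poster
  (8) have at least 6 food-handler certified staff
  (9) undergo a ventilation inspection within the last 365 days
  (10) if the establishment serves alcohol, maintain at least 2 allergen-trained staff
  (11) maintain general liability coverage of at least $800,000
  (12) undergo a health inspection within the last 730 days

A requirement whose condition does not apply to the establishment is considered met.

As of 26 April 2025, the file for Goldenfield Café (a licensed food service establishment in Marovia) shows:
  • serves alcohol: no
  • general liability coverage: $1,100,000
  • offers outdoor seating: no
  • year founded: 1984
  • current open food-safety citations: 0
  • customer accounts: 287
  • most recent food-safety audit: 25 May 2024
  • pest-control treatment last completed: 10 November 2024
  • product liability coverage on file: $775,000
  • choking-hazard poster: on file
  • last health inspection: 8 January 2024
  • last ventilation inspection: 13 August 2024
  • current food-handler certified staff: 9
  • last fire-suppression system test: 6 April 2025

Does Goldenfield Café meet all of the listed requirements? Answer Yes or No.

1. product liability coverage $775,000 ≥ $550,000 → met
2. pest-control treatment 167 days ago vs limit 180 → met
3. open food-safety citations 0 ≤ 0 → met
4. condition 'offers outdoor seating' does not hold → requirement n/a → met
5. food-safety audit 336 days ago vs limit 365 → met
6. fire-suppression system test 20 days ago vs limit 30 → met
7. choking-hazard poster present → met
8. food-handler certified staff 9 ≥ 6 → met
9. ventilation inspection 256 days ago vs limit 365 → met
10. condition 'serves alcohol' does not hold → requirement n/a → met
11. general liability coverage $1,100,000 ≥ $800,000 → met
12. health inspection 474 days ago vs limit 730 → met
All met.

Yes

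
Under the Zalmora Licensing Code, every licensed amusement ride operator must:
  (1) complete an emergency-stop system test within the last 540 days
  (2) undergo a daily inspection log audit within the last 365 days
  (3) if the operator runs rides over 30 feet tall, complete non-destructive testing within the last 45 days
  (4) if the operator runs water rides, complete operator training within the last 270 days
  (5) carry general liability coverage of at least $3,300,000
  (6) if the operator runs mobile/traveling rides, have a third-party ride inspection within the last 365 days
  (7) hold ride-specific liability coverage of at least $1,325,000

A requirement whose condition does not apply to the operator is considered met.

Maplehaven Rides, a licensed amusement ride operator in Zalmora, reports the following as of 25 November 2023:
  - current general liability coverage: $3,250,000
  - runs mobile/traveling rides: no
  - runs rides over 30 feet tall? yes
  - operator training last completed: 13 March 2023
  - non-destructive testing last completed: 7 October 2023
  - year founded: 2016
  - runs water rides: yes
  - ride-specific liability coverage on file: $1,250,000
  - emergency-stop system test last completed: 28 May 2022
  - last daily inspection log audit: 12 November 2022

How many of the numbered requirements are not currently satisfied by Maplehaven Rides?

5

1. emergency-stop system test 546 days ago vs limit 540 → not met
2. daily inspection log audit 378 days ago vs limit 365 → not met
3. condition 'runs rides over 30 feet tall' holds; non-destructive testing 49 days ago vs limit 45 → not met
4. condition 'runs water rides' holds; operator training 257 days ago vs limit 270 → met
5. general liability coverage $3,250,000 < $3,300,000 → not met
6. condition 'runs mobile/traveling rides' does not hold → requirement n/a → met
7. ride-specific liability coverage $1,250,000 < $1,325,000 → not met
Not met: 5 of 7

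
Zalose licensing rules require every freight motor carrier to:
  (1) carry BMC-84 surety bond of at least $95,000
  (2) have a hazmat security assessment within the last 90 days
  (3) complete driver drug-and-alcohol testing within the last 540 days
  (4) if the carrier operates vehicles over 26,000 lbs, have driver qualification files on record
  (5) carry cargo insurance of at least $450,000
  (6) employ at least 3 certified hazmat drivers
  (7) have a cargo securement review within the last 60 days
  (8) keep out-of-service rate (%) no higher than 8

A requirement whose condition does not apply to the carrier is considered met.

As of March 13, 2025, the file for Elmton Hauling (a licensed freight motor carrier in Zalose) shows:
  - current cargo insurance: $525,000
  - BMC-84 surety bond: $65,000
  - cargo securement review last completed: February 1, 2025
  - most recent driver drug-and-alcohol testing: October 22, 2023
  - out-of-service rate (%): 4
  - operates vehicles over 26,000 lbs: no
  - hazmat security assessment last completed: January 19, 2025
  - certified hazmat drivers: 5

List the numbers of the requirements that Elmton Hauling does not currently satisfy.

1. BMC-84 surety bond $65,000 < $95,000 → not met
2. hazmat security assessment 53 days ago vs limit 90 → met
3. driver drug-and-alcohol testing 508 days ago vs limit 540 → met
4. condition 'operates vehicles over 26,000 lbs' does not hold → requirement n/a → met
5. cargo insurance $525,000 ≥ $450,000 → met
6. certified hazmat drivers 5 ≥ 3 → met
7. cargo securement review 40 days ago vs limit 60 → met
8. out-of-service rate (%) 4 ≤ 8 → met
Not met: 1

1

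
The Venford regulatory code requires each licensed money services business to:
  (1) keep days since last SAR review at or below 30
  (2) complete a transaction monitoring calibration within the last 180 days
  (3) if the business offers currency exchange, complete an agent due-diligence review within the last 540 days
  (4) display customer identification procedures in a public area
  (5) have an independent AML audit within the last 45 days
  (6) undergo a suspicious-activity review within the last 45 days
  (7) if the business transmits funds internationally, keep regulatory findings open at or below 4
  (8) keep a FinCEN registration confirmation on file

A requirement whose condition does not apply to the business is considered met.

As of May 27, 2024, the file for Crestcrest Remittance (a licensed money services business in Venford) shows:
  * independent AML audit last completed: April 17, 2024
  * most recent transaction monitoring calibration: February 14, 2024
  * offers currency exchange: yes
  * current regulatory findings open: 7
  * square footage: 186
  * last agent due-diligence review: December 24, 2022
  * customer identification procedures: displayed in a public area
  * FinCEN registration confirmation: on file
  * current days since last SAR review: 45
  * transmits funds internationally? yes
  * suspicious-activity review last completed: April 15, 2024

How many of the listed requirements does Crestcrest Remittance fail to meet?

2

1. days since last SAR review 45 > 30 → not met
2. transaction monitoring calibration 103 days ago vs limit 180 → met
3. condition 'offers currency exchange' holds; agent due-diligence review 520 days ago vs limit 540 → met
4. customer identification procedures present → met
5. independent AML audit 40 days ago vs limit 45 → met
6. suspicious-activity review 42 days ago vs limit 45 → met
7. condition 'transmits funds internationally' holds; regulatory findings open 7 > 4 → not met
8. FinCEN registration confirmation present → met
Not met: 2 of 8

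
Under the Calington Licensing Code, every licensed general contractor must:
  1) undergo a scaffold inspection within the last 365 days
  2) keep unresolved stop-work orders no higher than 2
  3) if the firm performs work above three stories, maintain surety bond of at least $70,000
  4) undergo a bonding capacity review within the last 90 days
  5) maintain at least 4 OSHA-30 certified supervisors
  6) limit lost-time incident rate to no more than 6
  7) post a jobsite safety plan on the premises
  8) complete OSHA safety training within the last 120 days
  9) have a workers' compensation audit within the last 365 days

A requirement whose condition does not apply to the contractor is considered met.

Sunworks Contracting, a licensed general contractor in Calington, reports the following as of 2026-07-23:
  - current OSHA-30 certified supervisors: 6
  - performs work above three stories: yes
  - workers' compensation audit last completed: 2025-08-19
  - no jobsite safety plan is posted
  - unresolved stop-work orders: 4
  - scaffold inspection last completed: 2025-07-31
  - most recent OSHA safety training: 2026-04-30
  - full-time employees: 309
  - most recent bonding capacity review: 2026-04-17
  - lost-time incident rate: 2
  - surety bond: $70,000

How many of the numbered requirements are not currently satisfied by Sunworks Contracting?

1. scaffold inspection 357 days ago vs limit 365 → met
2. unresolved stop-work orders 4 > 2 → not met
3. condition 'performs work above three stories' holds; surety bond $70,000 ≥ $70,000 → met
4. bonding capacity review 97 days ago vs limit 90 → not met
5. OSHA-30 certified supervisors 6 ≥ 4 → met
6. lost-time incident rate 2 ≤ 6 → met
7. jobsite safety plan absent → not met
8. OSHA safety training 84 days ago vs limit 120 → met
9. workers' compensation audit 338 days ago vs limit 365 → met
Not met: 3 of 9

3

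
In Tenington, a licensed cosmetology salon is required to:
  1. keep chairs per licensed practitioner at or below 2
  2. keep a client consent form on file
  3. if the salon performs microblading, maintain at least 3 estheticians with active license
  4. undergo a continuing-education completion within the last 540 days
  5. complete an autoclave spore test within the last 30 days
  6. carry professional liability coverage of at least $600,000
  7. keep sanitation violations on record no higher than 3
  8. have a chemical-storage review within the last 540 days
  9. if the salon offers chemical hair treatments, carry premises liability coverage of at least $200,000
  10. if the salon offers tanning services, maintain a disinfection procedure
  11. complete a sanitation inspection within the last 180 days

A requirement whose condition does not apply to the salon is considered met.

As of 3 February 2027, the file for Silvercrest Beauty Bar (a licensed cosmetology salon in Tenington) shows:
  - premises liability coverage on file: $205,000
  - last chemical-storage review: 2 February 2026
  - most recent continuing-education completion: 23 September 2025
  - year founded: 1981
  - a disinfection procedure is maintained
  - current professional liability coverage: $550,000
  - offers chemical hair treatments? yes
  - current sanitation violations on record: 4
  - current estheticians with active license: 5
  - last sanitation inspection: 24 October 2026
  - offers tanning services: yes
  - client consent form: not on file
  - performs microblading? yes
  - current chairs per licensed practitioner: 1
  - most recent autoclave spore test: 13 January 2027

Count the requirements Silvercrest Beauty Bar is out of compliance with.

1. chairs per licensed practitioner 1 ≤ 2 → met
2. client consent form absent → not met
3. condition 'performs microblading' holds; estheticians with active license 5 ≥ 3 → met
4. continuing-education completion 498 days ago vs limit 540 → met
5. autoclave spore test 21 days ago vs limit 30 → met
6. professional liability coverage $550,000 < $600,000 → not met
7. sanitation violations on record 4 > 3 → not met
8. chemical-storage review 366 days ago vs limit 540 → met
9. condition 'offers chemical hair treatments' holds; premises liability coverage $205,000 ≥ $200,000 → met
10. condition 'offers tanning services' holds; disinfection procedure present → met
11. sanitation inspection 102 days ago vs limit 180 → met
Not met: 3 of 11

3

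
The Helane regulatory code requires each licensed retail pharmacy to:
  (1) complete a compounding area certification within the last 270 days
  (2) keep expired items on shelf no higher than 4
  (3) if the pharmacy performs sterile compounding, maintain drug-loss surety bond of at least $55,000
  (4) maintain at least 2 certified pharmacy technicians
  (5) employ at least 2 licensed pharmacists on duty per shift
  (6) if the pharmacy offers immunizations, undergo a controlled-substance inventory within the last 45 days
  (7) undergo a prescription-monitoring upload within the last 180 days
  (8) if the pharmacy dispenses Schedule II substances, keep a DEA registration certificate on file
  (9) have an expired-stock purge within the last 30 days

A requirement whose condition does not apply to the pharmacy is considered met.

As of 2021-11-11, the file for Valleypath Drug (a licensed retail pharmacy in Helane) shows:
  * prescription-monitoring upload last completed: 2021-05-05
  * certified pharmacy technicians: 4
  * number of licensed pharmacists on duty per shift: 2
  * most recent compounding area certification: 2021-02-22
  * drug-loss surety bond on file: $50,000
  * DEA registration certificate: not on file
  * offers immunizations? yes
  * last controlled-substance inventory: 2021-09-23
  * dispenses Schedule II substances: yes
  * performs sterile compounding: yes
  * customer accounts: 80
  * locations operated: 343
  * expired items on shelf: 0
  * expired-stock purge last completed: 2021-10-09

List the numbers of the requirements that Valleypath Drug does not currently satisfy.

1. compounding area certification 262 days ago vs limit 270 → met
2. expired items on shelf 0 ≤ 4 → met
3. condition 'performs sterile compounding' holds; drug-loss surety bond $50,000 < $55,000 → not met
4. certified pharmacy technicians 4 ≥ 2 → met
5. licensed pharmacists on duty per shift 2 ≥ 2 → met
6. condition 'offers immunizations' holds; controlled-substance inventory 49 days ago vs limit 45 → not met
7. prescription-monitoring upload 190 days ago vs limit 180 → not met
8. condition 'dispenses Schedule II substances' holds; DEA registration certificate absent → not met
9. expired-stock purge 33 days ago vs limit 30 → not met
Not met: 3, 6, 7, 8, 9

3, 6, 7, 8, 9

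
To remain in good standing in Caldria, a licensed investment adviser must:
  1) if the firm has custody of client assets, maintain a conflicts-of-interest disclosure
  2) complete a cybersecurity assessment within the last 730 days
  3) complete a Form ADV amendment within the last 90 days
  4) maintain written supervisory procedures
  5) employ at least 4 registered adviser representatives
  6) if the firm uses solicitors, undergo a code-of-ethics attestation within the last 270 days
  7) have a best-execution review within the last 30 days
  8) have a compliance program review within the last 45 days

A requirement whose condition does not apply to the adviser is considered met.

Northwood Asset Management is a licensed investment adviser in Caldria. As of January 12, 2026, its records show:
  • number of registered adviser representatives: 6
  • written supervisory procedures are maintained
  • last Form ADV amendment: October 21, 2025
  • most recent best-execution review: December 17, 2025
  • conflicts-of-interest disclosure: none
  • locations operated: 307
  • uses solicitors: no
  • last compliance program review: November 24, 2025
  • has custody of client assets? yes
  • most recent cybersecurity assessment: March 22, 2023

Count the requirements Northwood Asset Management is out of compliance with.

1. condition 'has custody of client assets' holds; conflicts-of-interest disclosure absent → not met
2. cybersecurity assessment 1027 days ago vs limit 730 → not met
3. Form ADV amendment 83 days ago vs limit 90 → met
4. written supervisory procedures present → met
5. registered adviser representatives 6 ≥ 4 → met
6. condition 'uses solicitors' does not hold → requirement n/a → met
7. best-execution review 26 days ago vs limit 30 → met
8. compliance program review 49 days ago vs limit 45 → not met
Not met: 3 of 8

3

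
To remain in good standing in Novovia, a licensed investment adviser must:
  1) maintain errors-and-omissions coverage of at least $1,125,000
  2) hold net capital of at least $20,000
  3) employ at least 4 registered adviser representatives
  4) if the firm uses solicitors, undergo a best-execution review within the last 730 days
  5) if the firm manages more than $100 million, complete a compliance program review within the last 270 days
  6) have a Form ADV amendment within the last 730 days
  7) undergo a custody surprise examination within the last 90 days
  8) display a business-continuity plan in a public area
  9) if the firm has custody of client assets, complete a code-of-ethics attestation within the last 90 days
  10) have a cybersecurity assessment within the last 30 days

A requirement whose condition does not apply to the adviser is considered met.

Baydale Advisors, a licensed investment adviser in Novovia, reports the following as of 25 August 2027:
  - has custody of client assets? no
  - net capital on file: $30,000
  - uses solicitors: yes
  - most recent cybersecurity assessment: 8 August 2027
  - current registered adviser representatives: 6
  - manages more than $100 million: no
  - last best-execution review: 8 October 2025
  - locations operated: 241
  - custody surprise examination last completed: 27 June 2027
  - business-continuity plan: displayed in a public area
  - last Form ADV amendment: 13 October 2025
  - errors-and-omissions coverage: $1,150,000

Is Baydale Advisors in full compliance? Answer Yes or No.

1. errors-and-omissions coverage $1,150,000 ≥ $1,125,000 → met
2. net capital $30,000 ≥ $20,000 → met
3. registered adviser representatives 6 ≥ 4 → met
4. condition 'uses solicitors' holds; best-execution review 686 days ago vs limit 730 → met
5. condition 'manages more than $100 million' does not hold → requirement n/a → met
6. Form ADV amendment 681 days ago vs limit 730 → met
7. custody surprise examination 59 days ago vs limit 90 → met
8. business-continuity plan present → met
9. condition 'has custody of client assets' does not hold → requirement n/a → met
10. cybersecurity assessment 17 days ago vs limit 30 → met
All met.

Yes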